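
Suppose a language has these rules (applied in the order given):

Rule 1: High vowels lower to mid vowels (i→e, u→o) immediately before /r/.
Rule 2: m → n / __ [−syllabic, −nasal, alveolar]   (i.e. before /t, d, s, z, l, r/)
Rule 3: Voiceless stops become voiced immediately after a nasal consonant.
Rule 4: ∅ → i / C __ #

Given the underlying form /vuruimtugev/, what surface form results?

voruindugevi

Rule 1 (pre-rhotic lowering): /u/ is a high vowel immediately before /r/, so it lowers to [o]. /vuruimtugev/ → voruimtugev.
Rule 2 (nasal place assimilation): /m/ precedes the alveolar consonant /t/, so it assimilates in place to [n]. /voruimtugev/ → voruintugev.
Rule 3 (post-nasal voicing): /t/ is a voiceless stop immediately after the nasal /n/, so it voices to [d]. /voruintugev/ → voruindugev.
Rule 4 (final i-epenthesis): the form ends in the consonant /v/, so [i] is inserted word-finally. /voruindugev/ → voruindugevi.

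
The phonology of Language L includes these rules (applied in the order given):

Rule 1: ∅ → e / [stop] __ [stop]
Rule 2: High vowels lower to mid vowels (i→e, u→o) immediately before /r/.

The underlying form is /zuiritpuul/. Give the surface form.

Rule 1 (stop-cluster e-epenthesis): /t/ and /p/ form a stop–stop cluster, so [e] is inserted between them. /zuiritpuul/ → zuiritepuul.
Rule 2 (pre-rhotic lowering): /i/ is a high vowel immediately before /r/, so it lowers to [e]. /zuiritepuul/ → zueritepuul.

zueritepuul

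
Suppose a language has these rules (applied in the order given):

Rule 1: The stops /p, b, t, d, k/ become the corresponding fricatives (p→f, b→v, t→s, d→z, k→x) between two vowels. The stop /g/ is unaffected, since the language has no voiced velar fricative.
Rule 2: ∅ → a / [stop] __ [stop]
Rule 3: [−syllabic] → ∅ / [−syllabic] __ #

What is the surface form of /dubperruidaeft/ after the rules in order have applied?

Rule 1 (intervocalic spirantization): /d/ is a stop between vowels /i/ and /a/, so it spirantizes to the fricative [z]. /dubperruidaeft/ → dubperruizaeft.
Rule 2 (stop-cluster a-epenthesis): /b/ and /p/ form a stop–stop cluster, so [a] is inserted between them. /dubperruizaeft/ → dubaperruizaeft.
Rule 3 (final cluster simplification): /t/ is the second consonant of a word-final cluster /ft/, so it deletes. /dubaperruizaeft/ → dubaperruizaef.

dubaperruizaef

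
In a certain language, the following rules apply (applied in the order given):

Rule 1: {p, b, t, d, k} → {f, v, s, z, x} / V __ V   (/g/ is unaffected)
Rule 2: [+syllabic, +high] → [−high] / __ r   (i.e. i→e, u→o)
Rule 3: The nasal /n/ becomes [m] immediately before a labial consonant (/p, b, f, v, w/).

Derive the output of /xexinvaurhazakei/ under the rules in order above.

xeximvaorhazaxei

Rule 1 (intervocalic spirantization): /k/ is a stop between vowels /a/ and /e/, so it spirantizes to the fricative [x]. /xexinvaurhazakei/ → xexinvaurhazaxei.
Rule 2 (pre-rhotic lowering): /u/ is a high vowel immediately before /r/, so it lowers to [o]. /xexinvaurhazaxei/ → xexinvaorhazaxei.
Rule 3 (nasal place assimilation): /n/ precedes the labial consonant /v/, so it assimilates in place to [m]. /xexinvaorhazaxei/ → xeximvaorhazaxei.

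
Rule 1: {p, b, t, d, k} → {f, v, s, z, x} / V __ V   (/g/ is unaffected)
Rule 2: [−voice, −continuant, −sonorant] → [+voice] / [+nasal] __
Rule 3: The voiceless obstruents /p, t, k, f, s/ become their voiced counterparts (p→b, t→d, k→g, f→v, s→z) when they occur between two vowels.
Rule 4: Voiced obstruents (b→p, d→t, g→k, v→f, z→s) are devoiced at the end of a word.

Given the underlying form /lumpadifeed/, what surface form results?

Rule 1 (intervocalic spirantization): /d/ is a stop between vowels /a/ and /i/, so it spirantizes to the fricative [z]. /lumpadifeed/ → lumpazifeed.
Rule 2 (post-nasal voicing): /p/ is a voiceless stop immediately after the nasal /m/, so it voices to [b]. /lumpazifeed/ → lumbazifeed.
Rule 3 (intervocalic voicing): /f/ is a voiceless obstruent between vowels /i/ and /e/, so it voices to [v]. /lumbazifeed/ → lumbaziveed.
Rule 4 (final devoicing): /d/ is a voiced obstruent in word-final position, so it devoices to [t]. /lumbaziveed/ → lumbaziveet.

lumbaziveet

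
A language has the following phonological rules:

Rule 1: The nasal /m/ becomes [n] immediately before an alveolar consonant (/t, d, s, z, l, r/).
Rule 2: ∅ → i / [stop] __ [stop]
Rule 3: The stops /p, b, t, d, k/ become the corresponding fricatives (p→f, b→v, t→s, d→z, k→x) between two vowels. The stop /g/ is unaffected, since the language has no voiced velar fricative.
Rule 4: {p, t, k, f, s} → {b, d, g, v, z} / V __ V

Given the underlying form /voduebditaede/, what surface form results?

Rule 1 (nasal place assimilation): no segment meets the environment; /voduebditaede/ is unchanged.
Rule 2 (stop-cluster i-epenthesis): /b/ and /d/ form a stop–stop cluster, so [i] is inserted between them. /voduebditaede/ → voduebiditaede.
Rule 3 (intervocalic spirantization): /d/ is a stop between vowels /o/ and /u/, so it spirantizes to the fricative [z]. /b/ is a stop between vowels /e/ and /i/, so it spirantizes to the fricative [v]. /d/ is a stop between vowels /i/ and /i/, so it spirantizes to the fricative [z]. /t/ is a stop between vowels /i/ and /a/, so it spirantizes to the fricative [s]. /d/ is a stop between vowels /e/ and /e/, so it spirantizes to the fricative [z]. /voduebiditaede/ → vozuevizisaeze.
Rule 4 (intervocalic voicing): /s/ is a voiceless obstruent between vowels /i/ and /a/, so it voices to [z]. /vozuevizisaeze/ → vozuevizizaeze.

vozuevizizaeze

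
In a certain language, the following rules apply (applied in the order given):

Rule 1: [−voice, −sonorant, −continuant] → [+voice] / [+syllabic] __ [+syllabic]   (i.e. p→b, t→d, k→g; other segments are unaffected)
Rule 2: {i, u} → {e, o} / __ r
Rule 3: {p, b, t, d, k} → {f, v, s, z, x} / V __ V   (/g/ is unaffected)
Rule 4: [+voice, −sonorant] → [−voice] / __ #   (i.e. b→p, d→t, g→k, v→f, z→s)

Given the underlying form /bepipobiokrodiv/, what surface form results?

bevivoviokrozif

Rule 1 (intervocalic voicing): /p/ is a voiceless stop between vowels /e/ and /i/, so it voices to [b]. /p/ is a voiceless stop between vowels /i/ and /o/, so it voices to [b]. /bepipobiokrodiv/ → bebibobiokrodiv.
Rule 2 (pre-rhotic lowering): no segment meets the environment; /bebibobiokrodiv/ is unchanged.
Rule 3 (intervocalic spirantization): /b/ is a stop between vowels /e/ and /i/, so it spirantizes to the fricative [v]. /b/ is a stop between vowels /i/ and /o/, so it spirantizes to the fricative [v]. /b/ is a stop between vowels /o/ and /i/, so it spirantizes to the fricative [v]. /d/ is a stop between vowels /o/ and /i/, so it spirantizes to the fricative [z]. /bebibobiokrodiv/ → bevivoviokroziv.
Rule 4 (final devoicing): /v/ is a voiced obstruent in word-final position, so it devoices to [f]. /bevivoviokroziv/ → bevivoviokrozif.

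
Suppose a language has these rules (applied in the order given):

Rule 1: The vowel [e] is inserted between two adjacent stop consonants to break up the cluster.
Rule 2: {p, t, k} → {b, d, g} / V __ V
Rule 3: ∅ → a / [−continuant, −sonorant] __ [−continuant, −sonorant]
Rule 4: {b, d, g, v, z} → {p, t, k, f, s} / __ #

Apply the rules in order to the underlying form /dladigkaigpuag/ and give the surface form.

Rule 1 (stop-cluster e-epenthesis): /g/ and /k/ form a stop–stop cluster, so [e] is inserted between them. /g/ and /p/ form a stop–stop cluster, so [e] is inserted between them. /dladigkaigpuag/ → dladigekaigepuag.
Rule 2 (intervocalic voicing): /k/ is a voiceless stop between vowels /e/ and /a/, so it voices to [g]. /p/ is a voiceless stop between vowels /e/ and /u/, so it voices to [b]. /dladigekaigepuag/ → dladigegaigebuag.
Rule 3 (stop-cluster a-epenthesis): no segment meets the environment; /dladigegaigebuag/ is unchanged.
Rule 4 (final devoicing): /g/ is a voiced obstruent in word-final position, so it devoices to [k]. /dladigegaigebuag/ → dladigegaigebuak.

dladigegaigebuak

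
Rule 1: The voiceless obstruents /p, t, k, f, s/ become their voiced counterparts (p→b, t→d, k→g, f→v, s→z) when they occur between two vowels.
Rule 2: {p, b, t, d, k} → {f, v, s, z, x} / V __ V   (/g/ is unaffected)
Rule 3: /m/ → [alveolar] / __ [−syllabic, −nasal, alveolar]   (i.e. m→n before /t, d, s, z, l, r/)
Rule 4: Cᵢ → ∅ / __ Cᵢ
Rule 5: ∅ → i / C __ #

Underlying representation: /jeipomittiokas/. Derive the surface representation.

jeivomitiogasi

Rule 1 (intervocalic voicing): /p/ is a voiceless obstruent between vowels /i/ and /o/, so it voices to [b]. /k/ is a voiceless obstruent between vowels /o/ and /a/, so it voices to [g]. /jeipomittiokas/ → jeibomittiogas.
Rule 2 (intervocalic spirantization): /b/ is a stop between vowels /i/ and /o/, so it spirantizes to the fricative [v]. /jeibomittiogas/ → jeivomittiogas.
Rule 3 (nasal place assimilation): no segment meets the environment; /jeivomittiogas/ is unchanged.
Rule 4 (degemination): /tt/ is a geminate; the first /t/ deletes. /jeivomittiogas/ → jeivomitiogas.
Rule 5 (final i-epenthesis): the form ends in the consonant /s/, so [i] is inserted word-finally. /jeivomitiogas/ → jeivomitiogasi.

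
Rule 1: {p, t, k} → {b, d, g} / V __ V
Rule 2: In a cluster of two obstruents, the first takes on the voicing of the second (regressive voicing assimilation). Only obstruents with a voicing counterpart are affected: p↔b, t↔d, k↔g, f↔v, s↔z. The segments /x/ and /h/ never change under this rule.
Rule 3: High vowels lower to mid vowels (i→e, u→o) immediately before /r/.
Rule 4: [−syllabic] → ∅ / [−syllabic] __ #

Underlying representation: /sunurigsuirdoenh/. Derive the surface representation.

Rule 1 (intervocalic voicing): no segment meets the environment; /sunurigsuirdoenh/ is unchanged.
Rule 2 (regressive voicing assimilation): /g/ precedes the voiceless obstruent /s/, so it devoices to [k] by assimilation. /sunurigsuirdoenh/ → sunuriksuirdoenh.
Rule 3 (pre-rhotic lowering): /u/ is a high vowel immediately before /r/, so it lowers to [o]. /i/ is a high vowel immediately before /r/, so it lowers to [e]. /sunuriksuirdoenh/ → sunoriksuerdoenh.
Rule 4 (final cluster simplification): /h/ is the second consonant of a word-final cluster /nh/, so it deletes. /sunoriksuerdoenh/ → sunoriksuerdoen.

sunoriksuerdoen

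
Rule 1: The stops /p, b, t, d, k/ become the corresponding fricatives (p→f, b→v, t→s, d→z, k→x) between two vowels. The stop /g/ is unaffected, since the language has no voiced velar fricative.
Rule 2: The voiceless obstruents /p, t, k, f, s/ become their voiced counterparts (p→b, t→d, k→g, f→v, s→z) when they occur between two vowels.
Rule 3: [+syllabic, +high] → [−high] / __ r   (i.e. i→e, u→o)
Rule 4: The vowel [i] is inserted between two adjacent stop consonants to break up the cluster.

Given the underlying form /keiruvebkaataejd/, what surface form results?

Rule 1 (intervocalic spirantization): /t/ is a stop between vowels /a/ and /a/, so it spirantizes to the fricative [s]. /keiruvebkaataejd/ → keiruvebkaasaejd.
Rule 2 (intervocalic voicing): /s/ is a voiceless obstruent between vowels /a/ and /a/, so it voices to [z]. /keiruvebkaasaejd/ → keiruvebkaazaejd.
Rule 3 (pre-rhotic lowering): /i/ is a high vowel immediately before /r/, so it lowers to [e]. /keiruvebkaazaejd/ → keeruvebkaazaejd.
Rule 4 (stop-cluster i-epenthesis): /b/ and /k/ form a stop–stop cluster, so [i] is inserted between them. /keeruvebkaazaejd/ → keeruvebikaazaejd.

keeruvebikaazaejd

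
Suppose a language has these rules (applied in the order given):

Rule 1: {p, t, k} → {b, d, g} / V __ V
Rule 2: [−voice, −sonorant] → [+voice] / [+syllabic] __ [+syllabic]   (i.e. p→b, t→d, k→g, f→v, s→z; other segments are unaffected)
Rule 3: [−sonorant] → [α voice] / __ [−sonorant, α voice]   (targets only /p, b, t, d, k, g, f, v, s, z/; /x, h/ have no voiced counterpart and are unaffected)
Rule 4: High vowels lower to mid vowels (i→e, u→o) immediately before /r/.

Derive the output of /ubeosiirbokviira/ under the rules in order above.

ubeozierbogviera

Rule 1 (intervocalic voicing): no segment meets the environment; /ubeosiirbokviira/ is unchanged.
Rule 2 (intervocalic voicing): /s/ is a voiceless obstruent between vowels /o/ and /i/, so it voices to [z]. /ubeosiirbokviira/ → ubeoziirbokviira.
Rule 3 (regressive voicing assimilation): /k/ precedes the voiced obstruent /v/, so it voices to [g] by assimilation. /ubeoziirbokviira/ → ubeoziirbogviira.
Rule 4 (pre-rhotic lowering): /i/ is a high vowel immediately before /r/, so it lowers to [e]. /i/ is a high vowel immediately before /r/, so it lowers to [e]. /ubeoziirbogviira/ → ubeozierbogviera.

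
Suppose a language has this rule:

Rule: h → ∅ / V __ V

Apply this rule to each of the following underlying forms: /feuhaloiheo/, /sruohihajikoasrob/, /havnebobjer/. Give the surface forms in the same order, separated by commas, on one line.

feualoieo, sruoiajikoasrob, havnebobjer

/feuhaloiheo/: /h/ occurs between vowels /u/ and /a/, so it deletes. /h/ occurs between vowels /i/ and /e/, so it deletes. → [feualoieo].
/sruohihajikoasrob/: /h/ occurs between vowels /o/ and /i/, so it deletes. /h/ occurs between vowels /i/ and /a/, so it deletes. → [sruoiajikoasrob].
/havnebobjer/: the rule's environment is not met; surfaces unchanged as [havnebobjer].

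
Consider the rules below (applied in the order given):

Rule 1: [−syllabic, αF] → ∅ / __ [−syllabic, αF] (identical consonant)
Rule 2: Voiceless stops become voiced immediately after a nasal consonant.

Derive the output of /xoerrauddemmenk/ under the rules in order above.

xoeraudemeng

Rule 1 (degemination): /rr/ is a geminate; the first /r/ deletes. /dd/ is a geminate; the first /d/ deletes. /mm/ is a geminate; the first /m/ deletes. /xoerrauddemmenk/ → xoeraudemenk.
Rule 2 (post-nasal voicing): /k/ is a voiceless stop immediately after the nasal /n/, so it voices to [g]. /xoeraudemenk/ → xoeraudemeng.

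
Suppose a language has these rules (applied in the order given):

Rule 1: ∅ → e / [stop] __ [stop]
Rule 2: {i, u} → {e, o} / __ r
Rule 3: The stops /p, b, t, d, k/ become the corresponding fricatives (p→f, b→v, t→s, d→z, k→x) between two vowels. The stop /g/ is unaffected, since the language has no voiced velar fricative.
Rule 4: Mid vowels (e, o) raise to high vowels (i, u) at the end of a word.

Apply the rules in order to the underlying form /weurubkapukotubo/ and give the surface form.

Rule 1 (stop-cluster e-epenthesis): /b/ and /k/ form a stop–stop cluster, so [e] is inserted between them. /weurubkapukotubo/ → weurubekapukotubo.
Rule 2 (pre-rhotic lowering): /u/ is a high vowel immediately before /r/, so it lowers to [o]. /weurubekapukotubo/ → weorubekapukotubo.
Rule 3 (intervocalic spirantization): /b/ is a stop between vowels /u/ and /e/, so it spirantizes to the fricative [v]. /k/ is a stop between vowels /e/ and /a/, so it spirantizes to the fricative [x]. /p/ is a stop between vowels /a/ and /u/, so it spirantizes to the fricative [f]. /k/ is a stop between vowels /u/ and /o/, so it spirantizes to the fricative [x]. /t/ is a stop between vowels /o/ and /u/, so it spirantizes to the fricative [s]. /b/ is a stop between vowels /u/ and /o/, so it spirantizes to the fricative [v]. /weorubekapukotubo/ → weoruvexafuxosuvo.
Rule 4 (final vowel raising): /o/ is a mid vowel in word-final position, so it raises to [u]. /weoruvexafuxosuvo/ → weoruvexafuxosuvu.

weoruvexafuxosuvu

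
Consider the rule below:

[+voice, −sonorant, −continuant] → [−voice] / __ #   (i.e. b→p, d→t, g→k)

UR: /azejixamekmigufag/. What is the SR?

/g/ is a voiced stop in word-final position, so it devoices to [k].
Surface form: [azejixamekmigufak].

azejixamekmigufak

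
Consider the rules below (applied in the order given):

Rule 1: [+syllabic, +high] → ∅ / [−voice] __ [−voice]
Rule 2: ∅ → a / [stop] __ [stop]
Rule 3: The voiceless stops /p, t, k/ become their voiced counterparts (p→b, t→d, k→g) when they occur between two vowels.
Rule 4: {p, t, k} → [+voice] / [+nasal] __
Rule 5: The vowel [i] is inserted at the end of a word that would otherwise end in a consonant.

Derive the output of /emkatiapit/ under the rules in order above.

emgadiabati

Rule 1 (high vowel syncope): /i/ is a high vowel flanked by voiceless consonants /p/ and /t/, so it deletes. /emkatiapit/ → emkatiapt.
Rule 2 (stop-cluster a-epenthesis): /p/ and /t/ form a stop–stop cluster, so [a] is inserted between them. /emkatiapt/ → emkatiapat.
Rule 3 (intervocalic voicing): /t/ is a voiceless stop between vowels /a/ and /i/, so it voices to [d]. /p/ is a voiceless stop between vowels /a/ and /a/, so it voices to [b]. /emkatiapat/ → emkadiabat.
Rule 4 (post-nasal voicing): /k/ is a voiceless stop immediately after the nasal /m/, so it voices to [g]. /emkadiabat/ → emgadiabat.
Rule 5 (final i-epenthesis): the form ends in the consonant /t/, so [i] is inserted word-finally. /emgadiabat/ → emgadiabati.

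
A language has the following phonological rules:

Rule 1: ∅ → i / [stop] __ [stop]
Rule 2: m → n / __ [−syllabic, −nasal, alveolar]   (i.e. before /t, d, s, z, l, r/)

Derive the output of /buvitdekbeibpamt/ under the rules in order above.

buvitidekibeibipant

Rule 1 (stop-cluster i-epenthesis): /t/ and /d/ form a stop–stop cluster, so [i] is inserted between them. /k/ and /b/ form a stop–stop cluster, so [i] is inserted between them. /b/ and /p/ form a stop–stop cluster, so [i] is inserted between them. /buvitdekbeibpamt/ → buvitidekibeibipamt.
Rule 2 (nasal place assimilation): /m/ precedes the alveolar consonant /t/, so it assimilates in place to [n]. /buvitidekibeibipamt/ → buvitidekibeibipant.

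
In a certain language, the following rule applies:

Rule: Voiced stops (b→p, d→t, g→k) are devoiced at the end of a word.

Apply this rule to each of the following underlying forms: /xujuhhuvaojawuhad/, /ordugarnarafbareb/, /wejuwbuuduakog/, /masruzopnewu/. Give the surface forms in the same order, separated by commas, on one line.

xujuhhuvaojawuhat, ordugarnarafbarep, wejuwbuuduakok, masruzopnewu

/xujuhhuvaojawuhad/: /d/ is a voiced stop in word-final position, so it devoices to [t]. → [xujuhhuvaojawuhat].
/ordugarnarafbareb/: /b/ is a voiced stop in word-final position, so it devoices to [p]. → [ordugarnarafbarep].
/wejuwbuuduakog/: /g/ is a voiced stop in word-final position, so it devoices to [k]. → [wejuwbuuduakok].
/masruzopnewu/: the rule's environment is not met; surfaces unchanged as [masruzopnewu].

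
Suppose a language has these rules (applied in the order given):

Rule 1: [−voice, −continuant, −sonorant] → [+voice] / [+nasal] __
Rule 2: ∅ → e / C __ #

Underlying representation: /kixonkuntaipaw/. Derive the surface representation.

kixongundaipawe

Rule 1 (post-nasal voicing): /k/ is a voiceless stop immediately after the nasal /n/, so it voices to [g]. /t/ is a voiceless stop immediately after the nasal /n/, so it voices to [d]. /kixonkuntaipaw/ → kixongundaipaw.
Rule 2 (final e-epenthesis): the form ends in the consonant /w/, so [e] is inserted word-finally. /kixongundaipaw/ → kixongundaipawe.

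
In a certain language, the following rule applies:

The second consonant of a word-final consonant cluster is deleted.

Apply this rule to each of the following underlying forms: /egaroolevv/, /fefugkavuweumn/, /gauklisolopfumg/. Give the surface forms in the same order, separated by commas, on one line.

egaroolev, fefugkavuweum, gauklisolopfum

/egaroolevv/: /v/ is the second consonant of a word-final cluster /vv/, so it deletes. → [egaroolev].
/fefugkavuweumn/: /n/ is the second consonant of a word-final cluster /mn/, so it deletes. → [fefugkavuweum].
/gauklisolopfumg/: /g/ is the second consonant of a word-final cluster /mg/, so it deletes. → [gauklisolopfum].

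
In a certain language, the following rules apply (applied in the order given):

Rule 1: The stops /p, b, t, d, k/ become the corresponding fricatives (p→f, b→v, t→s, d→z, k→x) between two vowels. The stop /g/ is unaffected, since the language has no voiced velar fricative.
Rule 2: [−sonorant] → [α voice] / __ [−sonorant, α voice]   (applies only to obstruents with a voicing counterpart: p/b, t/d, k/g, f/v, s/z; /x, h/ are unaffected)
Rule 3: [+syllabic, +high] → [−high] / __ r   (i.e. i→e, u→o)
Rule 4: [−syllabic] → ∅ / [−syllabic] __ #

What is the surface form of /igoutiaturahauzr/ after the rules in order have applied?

igousiasorahauz

Rule 1 (intervocalic spirantization): /t/ is a stop between vowels /u/ and /i/, so it spirantizes to the fricative [s]. /t/ is a stop between vowels /a/ and /u/, so it spirantizes to the fricative [s]. /igoutiaturahauzr/ → igousiasurahauzr.
Rule 2 (regressive voicing assimilation): no segment meets the environment; /igousiasurahauzr/ is unchanged.
Rule 3 (pre-rhotic lowering): /u/ is a high vowel immediately before /r/, so it lowers to [o]. /igousiasurahauzr/ → igousiasorahauzr.
Rule 4 (final cluster simplification): /r/ is the second consonant of a word-final cluster /zr/, so it deletes. /igousiasorahauzr/ → igousiasorahauz.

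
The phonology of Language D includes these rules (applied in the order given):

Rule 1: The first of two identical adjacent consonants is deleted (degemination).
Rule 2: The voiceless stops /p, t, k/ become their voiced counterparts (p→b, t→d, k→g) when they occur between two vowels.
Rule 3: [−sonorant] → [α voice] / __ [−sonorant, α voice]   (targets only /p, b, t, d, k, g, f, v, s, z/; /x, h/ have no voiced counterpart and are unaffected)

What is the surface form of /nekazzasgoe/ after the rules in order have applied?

negazazgoe

Rule 1 (degemination): /zz/ is a geminate; the first /z/ deletes. /nekazzasgoe/ → nekazasgoe.
Rule 2 (intervocalic voicing): /k/ is a voiceless stop between vowels /e/ and /a/, so it voices to [g]. /nekazasgoe/ → negazasgoe.
Rule 3 (regressive voicing assimilation): /s/ precedes the voiced obstruent /g/, so it voices to [z] by assimilation. /negazasgoe/ → negazazgoe.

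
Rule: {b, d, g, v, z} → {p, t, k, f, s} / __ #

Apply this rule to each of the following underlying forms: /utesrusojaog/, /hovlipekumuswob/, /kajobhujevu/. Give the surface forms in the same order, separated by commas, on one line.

/utesrusojaog/: /g/ is a voiced obstruent in word-final position, so it devoices to [k]. → [utesrusojaok].
/hovlipekumuswob/: /b/ is a voiced obstruent in word-final position, so it devoices to [p]. → [hovlipekumuswop].
/kajobhujevu/: the rule's environment is not met; surfaces unchanged as [kajobhujevu].

utesrusojaok, hovlipekumuswop, kajobhujevu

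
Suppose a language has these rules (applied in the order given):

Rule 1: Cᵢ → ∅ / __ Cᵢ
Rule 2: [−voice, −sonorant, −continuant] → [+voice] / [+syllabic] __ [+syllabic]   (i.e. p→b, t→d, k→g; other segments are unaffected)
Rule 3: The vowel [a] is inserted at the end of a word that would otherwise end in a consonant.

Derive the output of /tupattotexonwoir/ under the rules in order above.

tubadodexonwoira

Rule 1 (degemination): /tt/ is a geminate; the first /t/ deletes. /tupattotexonwoir/ → tupatotexonwoir.
Rule 2 (intervocalic voicing): /p/ is a voiceless stop between vowels /u/ and /a/, so it voices to [b]. /t/ is a voiceless stop between vowels /a/ and /o/, so it voices to [d]. /t/ is a voiceless stop between vowels /o/ and /e/, so it voices to [d]. /tupatotexonwoir/ → tubadodexonwoir.
Rule 3 (final a-epenthesis): the form ends in the consonant /r/, so [a] is inserted word-finally. /tubadodexonwoir/ → tubadodexonwoira.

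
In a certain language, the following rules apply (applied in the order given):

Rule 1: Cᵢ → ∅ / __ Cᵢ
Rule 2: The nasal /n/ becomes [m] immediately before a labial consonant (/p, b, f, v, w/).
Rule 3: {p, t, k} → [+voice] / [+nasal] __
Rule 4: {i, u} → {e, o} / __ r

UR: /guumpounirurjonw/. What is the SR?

Rule 1 (degemination): no segment meets the environment; /guumpounirurjonw/ is unchanged.
Rule 2 (nasal place assimilation): /n/ precedes the labial consonant /w/, so it assimilates in place to [m]. /guumpounirurjonw/ → guumpounirurjomw.
Rule 3 (post-nasal voicing): /p/ is a voiceless stop immediately after the nasal /m/, so it voices to [b]. /guumpounirurjomw/ → guumbounirurjomw.
Rule 4 (pre-rhotic lowering): /i/ is a high vowel immediately before /r/, so it lowers to [e]. /u/ is a high vowel immediately before /r/, so it lowers to [o]. /guumbounirurjomw/ → guumbounerorjomw.

guumbounerorjomw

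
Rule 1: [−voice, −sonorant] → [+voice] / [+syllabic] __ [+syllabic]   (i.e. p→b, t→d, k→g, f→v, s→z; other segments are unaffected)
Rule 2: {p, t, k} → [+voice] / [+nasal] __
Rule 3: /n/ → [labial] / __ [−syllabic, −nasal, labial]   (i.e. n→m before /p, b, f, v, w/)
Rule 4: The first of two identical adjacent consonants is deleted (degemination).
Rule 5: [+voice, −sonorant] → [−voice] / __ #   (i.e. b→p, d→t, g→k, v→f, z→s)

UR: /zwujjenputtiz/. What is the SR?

zwujembutis

Rule 1 (intervocalic voicing): no segment meets the environment; /zwujjenputtiz/ is unchanged.
Rule 2 (post-nasal voicing): /p/ is a voiceless stop immediately after the nasal /n/, so it voices to [b]. /zwujjenputtiz/ → zwujjenbuttiz.
Rule 3 (nasal place assimilation): /n/ precedes the labial consonant /b/, so it assimilates in place to [m]. /zwujjenbuttiz/ → zwujjembuttiz.
Rule 4 (degemination): /jj/ is a geminate; the first /j/ deletes. /tt/ is a geminate; the first /t/ deletes. /zwujjembuttiz/ → zwujembutiz.
Rule 5 (final devoicing): /z/ is a voiced obstruent in word-final position, so it devoices to [s]. /zwujembutiz/ → zwujembutis.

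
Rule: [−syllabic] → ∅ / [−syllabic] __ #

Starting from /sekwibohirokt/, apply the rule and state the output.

/t/ is the second consonant of a word-final cluster /kt/, so it deletes.
The other instances of /s/, /k/, /w/, /b/, /h/, /r/ do not occur in the required environment and remain unchanged.
Surface form: [sekwibohirok].

sekwibohirok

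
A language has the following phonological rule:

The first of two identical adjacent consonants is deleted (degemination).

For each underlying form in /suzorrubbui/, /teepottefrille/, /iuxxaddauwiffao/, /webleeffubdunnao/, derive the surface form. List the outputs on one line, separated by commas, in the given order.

suzorubui, teepotefrile, iuxadauwifao, webleefubdunao

/suzorrubbui/: /rr/ is a geminate; the first /r/ deletes. /bb/ is a geminate; the first /b/ deletes. → [suzorubui].
/teepottefrille/: /tt/ is a geminate; the first /t/ deletes. /ll/ is a geminate; the first /l/ deletes. → [teepotefrile].
/iuxxaddauwiffao/: /xx/ is a geminate; the first /x/ deletes. /dd/ is a geminate; the first /d/ deletes. /ff/ is a geminate; the first /f/ deletes. → [iuxadauwifao].
/webleeffubdunnao/: /ff/ is a geminate; the first /f/ deletes. /nn/ is a geminate; the first /n/ deletes. → [webleefubdunao].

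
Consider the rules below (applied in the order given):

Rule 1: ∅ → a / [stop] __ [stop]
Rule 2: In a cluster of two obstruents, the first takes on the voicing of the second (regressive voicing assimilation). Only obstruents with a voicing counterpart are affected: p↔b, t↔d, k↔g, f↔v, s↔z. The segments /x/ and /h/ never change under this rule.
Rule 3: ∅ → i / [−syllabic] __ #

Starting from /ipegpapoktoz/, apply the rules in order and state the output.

Rule 1 (stop-cluster a-epenthesis): /g/ and /p/ form a stop–stop cluster, so [a] is inserted between them. /k/ and /t/ form a stop–stop cluster, so [a] is inserted between them. /ipegpapoktoz/ → ipegapapokatoz.
Rule 2 (regressive voicing assimilation): no segment meets the environment; /ipegapapokatoz/ is unchanged.
Rule 3 (final i-epenthesis): the form ends in the consonant /z/, so [i] is inserted word-finally. /ipegapapokatoz/ → ipegapapokatozi.

ipegapapokatozi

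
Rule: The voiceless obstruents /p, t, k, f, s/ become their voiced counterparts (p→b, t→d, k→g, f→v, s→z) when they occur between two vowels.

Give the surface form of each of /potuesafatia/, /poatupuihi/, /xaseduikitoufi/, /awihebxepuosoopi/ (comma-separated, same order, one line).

poduezavadia, poadubuihi, xazeduigidouvi, awihebxebuozoobi

/potuesafatia/: /t/ is a voiceless obstruent between vowels /o/ and /u/, so it voices to [d]. /s/ is a voiceless obstruent between vowels /e/ and /a/, so it voices to [z]. /f/ is a voiceless obstruent between vowels /a/ and /a/, so it voices to [v]. /t/ is a voiceless obstruent between vowels /a/ and /i/, so it voices to [d]. → [poduezavadia].
/poatupuihi/: /t/ is a voiceless obstruent between vowels /a/ and /u/, so it voices to [d]. /p/ is a voiceless obstruent between vowels /u/ and /u/, so it voices to [b]. → [poadubuihi].
/xaseduikitoufi/: /s/ is a voiceless obstruent between vowels /a/ and /e/, so it voices to [z]. /k/ is a voiceless obstruent between vowels /i/ and /i/, so it voices to [g]. /t/ is a voiceless obstruent between vowels /i/ and /o/, so it voices to [d]. /f/ is a voiceless obstruent between vowels /u/ and /i/, so it voices to [v]. → [xazeduigidouvi].
/awihebxepuosoopi/: /p/ is a voiceless obstruent between vowels /e/ and /u/, so it voices to [b]. /s/ is a voiceless obstruent between vowels /o/ and /o/, so it voices to [z]. /p/ is a voiceless obstruent between vowels /o/ and /i/, so it voices to [b]. → [awihebxebuozoobi].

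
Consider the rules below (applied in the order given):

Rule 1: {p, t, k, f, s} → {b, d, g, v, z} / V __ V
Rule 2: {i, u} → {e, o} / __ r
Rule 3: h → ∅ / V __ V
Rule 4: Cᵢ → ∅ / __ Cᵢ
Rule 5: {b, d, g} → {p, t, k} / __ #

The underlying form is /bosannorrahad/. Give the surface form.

bozanoraat

Rule 1 (intervocalic voicing): /s/ is a voiceless obstruent between vowels /o/ and /a/, so it voices to [z]. /bosannorrahad/ → bozannorrahad.
Rule 2 (pre-rhotic lowering): no segment meets the environment; /bozannorrahad/ is unchanged.
Rule 3 (intervocalic h-deletion): /h/ occurs between vowels /a/ and /a/, so it deletes. /bozannorrahad/ → bozannorraad.
Rule 4 (degemination): /nn/ is a geminate; the first /n/ deletes. /rr/ is a geminate; the first /r/ deletes. /bozannorraad/ → bozanoraad.
Rule 5 (final devoicing): /d/ is a voiced stop in word-final position, so it devoices to [t]. /bozanoraad/ → bozanoraat.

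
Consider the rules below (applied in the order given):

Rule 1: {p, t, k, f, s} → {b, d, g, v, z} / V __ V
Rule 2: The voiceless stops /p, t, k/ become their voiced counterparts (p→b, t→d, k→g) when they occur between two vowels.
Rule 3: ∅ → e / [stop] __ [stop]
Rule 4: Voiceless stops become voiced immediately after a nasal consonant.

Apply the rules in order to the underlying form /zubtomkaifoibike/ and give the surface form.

Rule 1 (intervocalic voicing): /f/ is a voiceless obstruent between vowels /i/ and /o/, so it voices to [v]. /k/ is a voiceless obstruent between vowels /i/ and /e/, so it voices to [g]. /zubtomkaifoibike/ → zubtomkaivoibige.
Rule 2 (intervocalic voicing): no segment meets the environment; /zubtomkaivoibige/ is unchanged.
Rule 3 (stop-cluster e-epenthesis): /b/ and /t/ form a stop–stop cluster, so [e] is inserted between them. /zubtomkaivoibige/ → zubetomkaivoibige.
Rule 4 (post-nasal voicing): /k/ is a voiceless stop immediately after the nasal /m/, so it voices to [g]. /zubetomkaivoibige/ → zubetomgaivoibige.

zubetomgaivoibige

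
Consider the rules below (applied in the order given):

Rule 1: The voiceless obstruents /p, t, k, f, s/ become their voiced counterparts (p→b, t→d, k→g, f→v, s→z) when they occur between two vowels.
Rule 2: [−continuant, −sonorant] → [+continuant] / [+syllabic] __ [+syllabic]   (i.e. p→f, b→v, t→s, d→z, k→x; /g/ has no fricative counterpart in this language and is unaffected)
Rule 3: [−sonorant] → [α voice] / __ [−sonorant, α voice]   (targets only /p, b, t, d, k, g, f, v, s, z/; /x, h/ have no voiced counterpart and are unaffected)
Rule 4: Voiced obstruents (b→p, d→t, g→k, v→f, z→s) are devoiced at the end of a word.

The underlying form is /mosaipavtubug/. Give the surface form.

mozaivaftuvuk

Rule 1 (intervocalic voicing): /s/ is a voiceless obstruent between vowels /o/ and /a/, so it voices to [z]. /p/ is a voiceless obstruent between vowels /i/ and /a/, so it voices to [b]. /mosaipavtubug/ → mozaibavtubug.
Rule 2 (intervocalic spirantization): /b/ is a stop between vowels /i/ and /a/, so it spirantizes to the fricative [v]. /b/ is a stop between vowels /u/ and /u/, so it spirantizes to the fricative [v]. /mozaibavtubug/ → mozaivavtuvug.
Rule 3 (regressive voicing assimilation): /v/ precedes the voiceless obstruent /t/, so it devoices to [f] by assimilation. /mozaivavtuvug/ → mozaivaftuvug.
Rule 4 (final devoicing): /g/ is a voiced obstruent in word-final position, so it devoices to [k]. /mozaivaftuvug/ → mozaivaftuvuk.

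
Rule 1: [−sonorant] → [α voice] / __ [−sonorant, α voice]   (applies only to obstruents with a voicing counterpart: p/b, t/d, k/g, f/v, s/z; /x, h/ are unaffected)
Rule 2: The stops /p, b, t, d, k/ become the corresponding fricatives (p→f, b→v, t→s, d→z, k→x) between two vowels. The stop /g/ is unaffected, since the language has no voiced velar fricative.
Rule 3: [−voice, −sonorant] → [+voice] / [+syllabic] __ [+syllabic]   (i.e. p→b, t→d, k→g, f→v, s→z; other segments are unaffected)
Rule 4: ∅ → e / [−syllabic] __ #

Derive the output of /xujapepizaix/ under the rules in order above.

xujavevizaixe

Rule 1 (regressive voicing assimilation): no segment meets the environment; /xujapepizaix/ is unchanged.
Rule 2 (intervocalic spirantization): /p/ is a stop between vowels /a/ and /e/, so it spirantizes to the fricative [f]. /p/ is a stop between vowels /e/ and /i/, so it spirantizes to the fricative [f]. /xujapepizaix/ → xujafefizaix.
Rule 3 (intervocalic voicing): /f/ is a voiceless obstruent between vowels /a/ and /e/, so it voices to [v]. /f/ is a voiceless obstruent between vowels /e/ and /i/, so it voices to [v]. /xujafefizaix/ → xujavevizaix.
Rule 4 (final e-epenthesis): the form ends in the consonant /x/, so [e] is inserted word-finally. /xujavevizaix/ → xujavevizaixe.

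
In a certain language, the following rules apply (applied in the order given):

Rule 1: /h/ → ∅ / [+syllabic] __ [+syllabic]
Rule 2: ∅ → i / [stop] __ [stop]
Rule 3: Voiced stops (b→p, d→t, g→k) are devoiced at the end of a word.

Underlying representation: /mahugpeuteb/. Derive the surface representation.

maugipeutep

Rule 1 (intervocalic h-deletion): /h/ occurs between vowels /a/ and /u/, so it deletes. /mahugpeuteb/ → maugpeuteb.
Rule 2 (stop-cluster i-epenthesis): /g/ and /p/ form a stop–stop cluster, so [i] is inserted between them. /maugpeuteb/ → maugipeuteb.
Rule 3 (final devoicing): /b/ is a voiced stop in word-final position, so it devoices to [p]. /maugipeuteb/ → maugipeutep.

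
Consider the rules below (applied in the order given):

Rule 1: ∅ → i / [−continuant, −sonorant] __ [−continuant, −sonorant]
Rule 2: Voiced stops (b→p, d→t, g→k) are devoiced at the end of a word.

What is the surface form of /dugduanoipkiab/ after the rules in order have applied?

Rule 1 (stop-cluster i-epenthesis): /g/ and /d/ form a stop–stop cluster, so [i] is inserted between them. /p/ and /k/ form a stop–stop cluster, so [i] is inserted between them. /dugduanoipkiab/ → dugiduanoipikiab.
Rule 2 (final devoicing): /b/ is a voiced stop in word-final position, so it devoices to [p]. /dugiduanoipikiab/ → dugiduanoipikiap.

dugiduanoipikiap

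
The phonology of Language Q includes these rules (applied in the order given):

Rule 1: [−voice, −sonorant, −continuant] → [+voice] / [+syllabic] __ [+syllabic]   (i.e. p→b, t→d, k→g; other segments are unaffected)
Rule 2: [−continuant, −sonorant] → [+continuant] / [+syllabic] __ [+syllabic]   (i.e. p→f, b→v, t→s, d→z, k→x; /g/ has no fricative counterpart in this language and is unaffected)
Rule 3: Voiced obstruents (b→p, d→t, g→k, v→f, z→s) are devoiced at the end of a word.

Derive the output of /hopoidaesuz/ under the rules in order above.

hovoizaesus

Rule 1 (intervocalic voicing): /p/ is a voiceless stop between vowels /o/ and /o/, so it voices to [b]. /hopoidaesuz/ → hoboidaesuz.
Rule 2 (intervocalic spirantization): /b/ is a stop between vowels /o/ and /o/, so it spirantizes to the fricative [v]. /d/ is a stop between vowels /i/ and /a/, so it spirantizes to the fricative [z]. /hoboidaesuz/ → hovoizaesuz.
Rule 3 (final devoicing): /z/ is a voiced obstruent in word-final position, so it devoices to [s]. /hovoizaesuz/ → hovoizaesus.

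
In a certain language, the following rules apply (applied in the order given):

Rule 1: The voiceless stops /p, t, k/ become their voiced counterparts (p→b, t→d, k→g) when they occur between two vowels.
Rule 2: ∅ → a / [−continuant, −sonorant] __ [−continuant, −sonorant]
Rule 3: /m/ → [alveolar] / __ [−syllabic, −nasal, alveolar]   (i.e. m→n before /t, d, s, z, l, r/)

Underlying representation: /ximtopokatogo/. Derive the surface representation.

xintobogadogo

Rule 1 (intervocalic voicing): /p/ is a voiceless stop between vowels /o/ and /o/, so it voices to [b]. /k/ is a voiceless stop between vowels /o/ and /a/, so it voices to [g]. /t/ is a voiceless stop between vowels /a/ and /o/, so it voices to [d]. /ximtopokatogo/ → ximtobogadogo.
Rule 2 (stop-cluster a-epenthesis): no segment meets the environment; /ximtobogadogo/ is unchanged.
Rule 3 (nasal place assimilation): /m/ precedes the alveolar consonant /t/, so it assimilates in place to [n]. /ximtobogadogo/ → xintobogadogo.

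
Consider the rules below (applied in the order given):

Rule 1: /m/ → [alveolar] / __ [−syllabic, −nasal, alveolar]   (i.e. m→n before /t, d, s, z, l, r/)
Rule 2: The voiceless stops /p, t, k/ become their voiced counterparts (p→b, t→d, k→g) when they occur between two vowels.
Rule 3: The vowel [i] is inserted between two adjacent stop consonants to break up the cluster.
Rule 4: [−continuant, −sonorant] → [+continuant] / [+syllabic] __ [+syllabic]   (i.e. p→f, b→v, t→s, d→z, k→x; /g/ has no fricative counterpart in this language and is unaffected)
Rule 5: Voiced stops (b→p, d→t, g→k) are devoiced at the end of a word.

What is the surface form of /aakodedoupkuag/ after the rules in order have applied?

aagozezoufixuak

Rule 1 (nasal place assimilation): no segment meets the environment; /aakodedoupkuag/ is unchanged.
Rule 2 (intervocalic voicing): /k/ is a voiceless stop between vowels /a/ and /o/, so it voices to [g]. /aakodedoupkuag/ → aagodedoupkuag.
Rule 3 (stop-cluster i-epenthesis): /p/ and /k/ form a stop–stop cluster, so [i] is inserted between them. /aagodedoupkuag/ → aagodedoupikuag.
Rule 4 (intervocalic spirantization): /d/ is a stop between vowels /o/ and /e/, so it spirantizes to the fricative [z]. /d/ is a stop between vowels /e/ and /o/, so it spirantizes to the fricative [z]. /p/ is a stop between vowels /u/ and /i/, so it spirantizes to the fricative [f]. /k/ is a stop between vowels /i/ and /u/, so it spirantizes to the fricative [x]. /aagodedoupikuag/ → aagozezoufixuag.
Rule 5 (final devoicing): /g/ is a voiced stop in word-final position, so it devoices to [k]. /aagozezoufixuag/ → aagozezoufixuak.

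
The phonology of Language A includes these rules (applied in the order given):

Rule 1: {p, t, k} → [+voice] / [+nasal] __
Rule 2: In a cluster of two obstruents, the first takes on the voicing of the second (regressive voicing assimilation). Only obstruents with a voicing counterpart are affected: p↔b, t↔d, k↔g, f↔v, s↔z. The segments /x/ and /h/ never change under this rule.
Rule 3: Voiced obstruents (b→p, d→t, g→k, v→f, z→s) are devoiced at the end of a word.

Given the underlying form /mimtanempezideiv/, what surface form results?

mimdanembezideif

Rule 1 (post-nasal voicing): /t/ is a voiceless stop immediately after the nasal /m/, so it voices to [d]. /p/ is a voiceless stop immediately after the nasal /m/, so it voices to [b]. /mimtanempezideiv/ → mimdanembezideiv.
Rule 2 (regressive voicing assimilation): no segment meets the environment; /mimdanembezideiv/ is unchanged.
Rule 3 (final devoicing): /v/ is a voiced obstruent in word-final position, so it devoices to [f]. /mimdanembezideiv/ → mimdanembezideif.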